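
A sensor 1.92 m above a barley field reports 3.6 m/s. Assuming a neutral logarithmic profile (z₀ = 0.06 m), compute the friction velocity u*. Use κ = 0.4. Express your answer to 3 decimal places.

u* ≈ 0.415 m/s

Log law: V(z) = (u*/κ) · ln(z/z₀) ⇒ u* = κ · V / ln(z/z₀)
u* = 0.4 × 3.6 / ln(1.92/0.06) = 0.4 × 3.6 / 3.4657
   = 1.4400 / 3.4657 = 0.4155 m/s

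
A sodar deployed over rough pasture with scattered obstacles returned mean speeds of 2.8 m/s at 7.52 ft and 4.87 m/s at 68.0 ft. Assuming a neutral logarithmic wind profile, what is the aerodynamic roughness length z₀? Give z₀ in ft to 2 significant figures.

Log law: V(z) ∝ ln(z/z₀). With r = V₁/V₂ = 2.8/4.87 = 0.57495,
r · ln(z₂/z₀) = ln(z₁/z₀) ⇒ ln z₀ = (ln z₁ − r·ln z₂)/(1 − r)
ln z₀ = (2.01757 − 0.57495×4.21951) / 0.42505 = -0.9609
z₀ = exp(-0.9609) = 0.3825 ft

z₀ ≈ 0.38 ft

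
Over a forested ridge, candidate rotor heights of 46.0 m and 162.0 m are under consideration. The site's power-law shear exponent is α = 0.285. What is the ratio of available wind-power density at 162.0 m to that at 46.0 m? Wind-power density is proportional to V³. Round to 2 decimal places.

Speed ratio: V_B/V_A = (z_B/z_A)^α = (162.0/46.0)^0.285 = (3.5217)^0.285 = 1.43161
Power-density ratio: P_B/P_A = (V_B/V_A)³ = (1.43161)³ = 2.93412

2.93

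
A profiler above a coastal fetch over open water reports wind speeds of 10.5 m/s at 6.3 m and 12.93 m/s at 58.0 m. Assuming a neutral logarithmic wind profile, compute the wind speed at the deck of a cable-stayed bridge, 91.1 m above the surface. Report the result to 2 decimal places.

13.42 m/s

Log law: V ∝ ln(z/z₀). From the pair, with r = V₁/V₂ = 0.81206,
ln z₀ = (ln z₁ − r·ln z₂)/(1 − r) = (1.8405 − 0.81206×4.0604)/0.18794 = -7.7516 → z₀ = 0.0004301 m
V₃ = V₁ · ln(z₃/z₀)/ln(z₁/z₀) = 10.5 × 12.2635/9.5921 = 13.4242 m/s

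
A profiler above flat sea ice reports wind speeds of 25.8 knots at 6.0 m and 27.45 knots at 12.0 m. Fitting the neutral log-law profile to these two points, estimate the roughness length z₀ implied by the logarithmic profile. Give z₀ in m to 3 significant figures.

Log law: V(z) ∝ ln(z/z₀). With r = V₁/V₂ = 25.8/27.45 = 0.93989,
r · ln(z₂/z₀) = ln(z₁/z₀) ⇒ ln z₀ = (ln z₁ − r·ln z₂)/(1 − r)
ln z₀ = (1.79176 − 0.93989×2.48491) / 0.06011 = -9.0465
z₀ = exp(-9.0465) = 0.0001178 m

z₀ ≈ 0.000118 m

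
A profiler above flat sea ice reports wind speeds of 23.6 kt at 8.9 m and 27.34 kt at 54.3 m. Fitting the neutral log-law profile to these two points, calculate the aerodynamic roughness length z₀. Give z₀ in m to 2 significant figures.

Log law: V(z) ∝ ln(z/z₀). With r = V₁/V₂ = 23.6/27.34 = 0.86320,
r · ln(z₂/z₀) = ln(z₁/z₀) ⇒ ln z₀ = (ln z₁ − r·ln z₂)/(1 − r)
ln z₀ = (2.18605 − 0.86320×3.99452) / 0.13680 = -9.2257
z₀ = exp(-9.2257) = 0.00009848 m

z₀ ≈ 0.000098 m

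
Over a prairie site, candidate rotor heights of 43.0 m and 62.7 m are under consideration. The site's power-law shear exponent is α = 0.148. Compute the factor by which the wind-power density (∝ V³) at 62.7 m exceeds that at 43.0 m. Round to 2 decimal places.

1.18

Speed ratio: V_B/V_A = (z_B/z_A)^α = (62.7/43.0)^0.148 = (1.4581)^0.148 = 1.05741
Power-density ratio: P_B/P_A = (V_B/V_A)³ = (1.05741)³ = 1.18230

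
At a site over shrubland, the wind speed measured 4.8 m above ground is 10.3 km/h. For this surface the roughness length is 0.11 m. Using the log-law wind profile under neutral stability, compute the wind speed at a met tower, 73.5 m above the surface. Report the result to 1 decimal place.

Log law: V(z) ∝ ln(z/z₀), so V₂/V₁ = ln(z₂/z₀) / ln(z₁/z₀).
ln(73.5/0.11) = 6.5046, ln(4.8/0.11) = 3.7759
V₂ = 10.3 × 6.5046/3.7759 = 10.3 × 1.7227 = 17.7434 km/h

17.7 km/h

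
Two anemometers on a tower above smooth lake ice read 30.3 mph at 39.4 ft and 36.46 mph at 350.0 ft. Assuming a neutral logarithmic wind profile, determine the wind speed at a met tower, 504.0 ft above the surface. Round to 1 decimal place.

Log law: V ∝ ln(z/z₀). From the pair, with r = V₁/V₂ = 0.83105,
ln z₀ = (ln z₁ − r·ln z₂)/(1 − r) = (3.6738 − 0.83105×5.8579)/0.16895 = -7.0698 → z₀ = 0.0008504 ft
V₃ = V₁ · ln(z₃/z₀)/ln(z₁/z₀) = 30.3 × 13.2924/10.7436 = 37.4884 mph

37.5 mph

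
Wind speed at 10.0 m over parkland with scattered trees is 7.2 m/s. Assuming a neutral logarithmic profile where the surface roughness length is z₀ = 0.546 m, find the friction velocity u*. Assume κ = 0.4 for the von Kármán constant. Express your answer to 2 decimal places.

u* ≈ 0.99 m/s

Log law: V(z) = (u*/κ) · ln(z/z₀) ⇒ u* = κ · V / ln(z/z₀)
u* = 0.4 × 7.2 / ln(10.0/0.546) = 0.4 × 7.2 / 2.9077
   = 2.8800 / 2.9077 = 0.9905 m/s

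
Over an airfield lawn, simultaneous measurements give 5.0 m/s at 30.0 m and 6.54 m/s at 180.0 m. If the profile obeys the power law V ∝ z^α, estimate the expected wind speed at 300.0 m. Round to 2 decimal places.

7.06 m/s

First find α: α = ln(V₂/V₁)/ln(z₂/z₁) = ln(6.54/5.0)/ln(180.0/30.0) = 0.26850/1.79176 = 0.1499
Extrapolate from 180.0 m to 300.0 m: V₃ = 6.54 × (300.0/180.0)^0.1499 = 6.54 × 1.0796 = 7.0603 m/s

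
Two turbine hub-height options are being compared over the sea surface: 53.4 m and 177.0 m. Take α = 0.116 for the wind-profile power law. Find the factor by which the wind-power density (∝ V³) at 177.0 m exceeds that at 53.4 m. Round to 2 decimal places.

1.52

Speed ratio: V_B/V_A = (z_B/z_A)^α = (177.0/53.4)^0.116 = (3.3146)^0.116 = 1.14913
Power-density ratio: P_B/P_A = (V_B/V_A)³ = (1.14913)³ = 1.51744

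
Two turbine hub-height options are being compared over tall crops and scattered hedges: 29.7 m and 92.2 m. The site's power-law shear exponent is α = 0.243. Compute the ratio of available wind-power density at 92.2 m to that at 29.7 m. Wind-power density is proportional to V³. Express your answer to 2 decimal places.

Speed ratio: V_B/V_A = (z_B/z_A)^α = (92.2/29.7)^0.243 = (3.1044)^0.243 = 1.31689
Power-density ratio: P_B/P_A = (V_B/V_A)³ = (1.31689)³ = 2.28375

2.28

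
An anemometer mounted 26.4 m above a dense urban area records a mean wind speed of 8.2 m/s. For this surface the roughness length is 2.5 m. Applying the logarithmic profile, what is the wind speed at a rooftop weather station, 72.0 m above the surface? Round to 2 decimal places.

11.69 m/s

Log law: V(z) ∝ ln(z/z₀), so V₂/V₁ = ln(z₂/z₀) / ln(z₁/z₀).
ln(72.0/2.5) = 3.3604, ln(26.4/2.5) = 2.3571
V₂ = 8.2 × 3.3604/2.3571 = 8.2 × 1.4257 = 11.6904 m/s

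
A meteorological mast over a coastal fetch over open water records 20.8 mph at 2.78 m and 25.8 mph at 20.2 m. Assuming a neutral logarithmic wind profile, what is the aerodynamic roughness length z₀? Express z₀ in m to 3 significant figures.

Log law: V(z) ∝ ln(z/z₀). With r = V₁/V₂ = 20.8/25.8 = 0.80620,
r · ln(z₂/z₀) = ln(z₁/z₀) ⇒ ln z₀ = (ln z₁ − r·ln z₂)/(1 − r)
ln z₀ = (1.02245 − 0.80620×3.00568) / 0.19380 = -7.2278
z₀ = exp(-7.2278) = 0.0007261 m

z₀ ≈ 0.000726 m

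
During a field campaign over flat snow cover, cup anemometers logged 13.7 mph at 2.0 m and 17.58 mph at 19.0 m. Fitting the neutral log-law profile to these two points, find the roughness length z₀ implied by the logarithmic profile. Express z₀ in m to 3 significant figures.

z₀ ≈ 0.000706 m

Log law: V(z) ∝ ln(z/z₀). With r = V₁/V₂ = 13.7/17.58 = 0.77929,
r · ln(z₂/z₀) = ln(z₁/z₀) ⇒ ln z₀ = (ln z₁ − r·ln z₂)/(1 − r)
ln z₀ = (0.69315 − 0.77929×2.94444) / 0.22071 = -7.2560
z₀ = exp(-7.2560) = 0.0007059 m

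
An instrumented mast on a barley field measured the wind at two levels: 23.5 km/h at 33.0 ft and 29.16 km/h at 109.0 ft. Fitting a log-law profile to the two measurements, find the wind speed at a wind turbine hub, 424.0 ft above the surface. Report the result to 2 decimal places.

Log law: V ∝ ln(z/z₀). From the pair, with r = V₁/V₂ = 0.80590,
ln z₀ = (ln z₁ − r·ln z₂)/(1 − r) = (3.4965 − 0.80590×4.6913)/0.19410 = -1.4644 → z₀ = 0.2312 ft
V₃ = V₁ · ln(z₃/z₀)/ln(z₁/z₀) = 23.5 × 7.5141/4.9609 = 35.5947 km/h

35.59 km/h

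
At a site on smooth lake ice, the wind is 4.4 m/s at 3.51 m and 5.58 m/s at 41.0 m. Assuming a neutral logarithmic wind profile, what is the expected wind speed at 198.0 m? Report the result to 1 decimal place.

6.3 m/s

Log law: V ∝ ln(z/z₀). From the pair, with r = V₁/V₂ = 0.78853,
ln z₀ = (ln z₁ − r·ln z₂)/(1 − r) = (1.2556 − 0.78853×3.7136)/0.21147 = -7.9096 → z₀ = 0.0003672 m
V₃ = V₁ · ln(z₃/z₀)/ln(z₁/z₀) = 4.4 × 13.1979/9.1653 = 6.3360 m/s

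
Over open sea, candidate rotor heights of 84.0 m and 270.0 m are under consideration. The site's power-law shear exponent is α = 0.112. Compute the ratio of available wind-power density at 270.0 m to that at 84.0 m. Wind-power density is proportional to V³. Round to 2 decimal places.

Speed ratio: V_B/V_A = (z_B/z_A)^α = (270.0/84.0)^0.112 = (3.2143)^0.112 = 1.13971
Power-density ratio: P_B/P_A = (V_B/V_A)³ = (1.13971)³ = 1.48040

1.48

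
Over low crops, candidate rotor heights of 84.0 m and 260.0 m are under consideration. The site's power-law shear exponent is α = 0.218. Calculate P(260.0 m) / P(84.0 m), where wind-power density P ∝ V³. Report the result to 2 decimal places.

Speed ratio: V_B/V_A = (z_B/z_A)^α = (260.0/84.0)^0.218 = (3.0952)^0.218 = 1.27930
Power-density ratio: P_B/P_A = (V_B/V_A)³ = (1.27930)³ = 2.09370

2.09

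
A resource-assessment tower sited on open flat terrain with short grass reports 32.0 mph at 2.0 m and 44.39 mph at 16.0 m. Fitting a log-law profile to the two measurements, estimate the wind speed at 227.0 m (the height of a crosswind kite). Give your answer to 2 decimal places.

60.19 mph

Log law: V ∝ ln(z/z₀). From the pair, with r = V₁/V₂ = 0.72088,
ln z₀ = (ln z₁ − r·ln z₂)/(1 − r) = (0.6931 − 0.72088×2.7726)/0.27912 = -4.6775 → z₀ = 0.009302 m
V₃ = V₁ · ln(z₃/z₀)/ln(z₁/z₀) = 32.0 × 10.1024/5.3706 = 60.1936 mph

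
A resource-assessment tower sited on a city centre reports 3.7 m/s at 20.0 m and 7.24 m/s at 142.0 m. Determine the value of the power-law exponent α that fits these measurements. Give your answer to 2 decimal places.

α ≈ 0.34

Power law: V₂/V₁ = (z₂/z₁)^α ⇒ α = ln(V₂/V₁) / ln(z₂/z₁)
α = ln(7.24/3.7) / ln(142.0/20.0) = ln(1.9568) / ln(7.1000)
  = 0.67129 / 1.96009 = 0.34248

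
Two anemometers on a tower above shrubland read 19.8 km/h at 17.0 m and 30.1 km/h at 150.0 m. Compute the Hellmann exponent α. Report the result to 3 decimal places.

α ≈ 0.192

Power law: V₂/V₁ = (z₂/z₁)^α ⇒ α = ln(V₂/V₁) / ln(z₂/z₁)
α = ln(30.1/19.8) / ln(150.0/17.0) = ln(1.5202) / ln(8.8235)
  = 0.41884 / 2.17742 = 0.19236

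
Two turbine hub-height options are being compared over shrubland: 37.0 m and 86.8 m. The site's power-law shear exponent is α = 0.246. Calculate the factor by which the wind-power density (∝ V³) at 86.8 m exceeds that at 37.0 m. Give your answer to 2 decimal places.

1.88

Speed ratio: V_B/V_A = (z_B/z_A)^α = (86.8/37.0)^0.246 = (2.3459)^0.246 = 1.23338
Power-density ratio: P_B/P_A = (V_B/V_A)³ = (1.23338)³ = 1.87627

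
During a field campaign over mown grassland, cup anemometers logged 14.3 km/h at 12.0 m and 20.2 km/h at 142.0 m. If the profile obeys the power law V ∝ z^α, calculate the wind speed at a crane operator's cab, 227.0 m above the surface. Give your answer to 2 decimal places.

First find α: α = ln(V₂/V₁)/ln(z₂/z₁) = ln(20.2/14.3)/ln(142.0/12.0) = 0.34542/2.47092 = 0.1398
Extrapolate from 142.0 m to 227.0 m: V₃ = 20.2 × (227.0/142.0)^0.1398 = 20.2 × 1.0678 = 21.5691 km/h

21.57 km/h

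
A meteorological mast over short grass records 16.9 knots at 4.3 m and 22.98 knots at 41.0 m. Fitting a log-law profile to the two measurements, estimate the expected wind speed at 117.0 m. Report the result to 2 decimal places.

Log law: V ∝ ln(z/z₀). From the pair, with r = V₁/V₂ = 0.73542,
ln z₀ = (ln z₁ − r·ln z₂)/(1 − r) = (1.4586 − 0.73542×3.7136)/0.26458 = -4.8093 → z₀ = 0.008154 m
V₃ = V₁ · ln(z₃/z₀)/ln(z₁/z₀) = 16.9 × 9.5714/6.2679 = 25.8073 knots

25.81 knots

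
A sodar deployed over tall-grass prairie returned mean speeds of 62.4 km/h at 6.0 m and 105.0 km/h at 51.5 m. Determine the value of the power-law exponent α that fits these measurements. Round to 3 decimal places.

α ≈ 0.242

Power law: V₂/V₁ = (z₂/z₁)^α ⇒ α = ln(V₂/V₁) / ln(z₂/z₁)
α = ln(105.0/62.4) / ln(51.5/6.0) = ln(1.6827) / ln(8.5833)
  = 0.52040 / 2.14982 = 0.24206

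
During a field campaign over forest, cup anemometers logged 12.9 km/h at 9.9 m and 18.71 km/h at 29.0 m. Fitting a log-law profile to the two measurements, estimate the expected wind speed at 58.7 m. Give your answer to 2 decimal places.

22.52 km/h

Log law: V ∝ ln(z/z₀). From the pair, with r = V₁/V₂ = 0.68947,
ln z₀ = (ln z₁ − r·ln z₂)/(1 − r) = (2.2925 − 0.68947×3.3673)/0.31053 = -0.0938 → z₀ = 0.9105 m
V₃ = V₁ · ln(z₃/z₀)/ln(z₁/z₀) = 12.9 × 4.1662/2.3863 = 22.5219 km/h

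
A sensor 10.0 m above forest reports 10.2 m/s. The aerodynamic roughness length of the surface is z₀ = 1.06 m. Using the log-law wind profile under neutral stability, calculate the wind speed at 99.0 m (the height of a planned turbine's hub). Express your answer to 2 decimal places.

Log law: V(z) ∝ ln(z/z₀), so V₂/V₁ = ln(z₂/z₀) / ln(z₁/z₀).
ln(99.0/1.06) = 4.5369, ln(10.0/1.06) = 2.2443
V₂ = 10.2 × 4.5369/2.2443 = 10.2 × 2.0215 = 20.6191 m/s

20.62 m/s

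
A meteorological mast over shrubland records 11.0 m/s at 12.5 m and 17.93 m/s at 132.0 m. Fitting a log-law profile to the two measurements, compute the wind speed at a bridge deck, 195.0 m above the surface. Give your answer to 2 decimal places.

Log law: V ∝ ln(z/z₀). From the pair, with r = V₁/V₂ = 0.61350,
ln z₀ = (ln z₁ − r·ln z₂)/(1 − r) = (2.5257 − 0.61350×4.8828)/0.38650 = -1.2157 → z₀ = 0.2965 m
V₃ = V₁ · ln(z₃/z₀)/ln(z₁/z₀) = 11.0 × 6.4887/3.7414 = 19.0772 m/s

19.08 m/s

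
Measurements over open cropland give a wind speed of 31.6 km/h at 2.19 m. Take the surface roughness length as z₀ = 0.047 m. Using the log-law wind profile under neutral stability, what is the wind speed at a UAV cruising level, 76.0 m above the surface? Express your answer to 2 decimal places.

60.78 km/h

Log law: V(z) ∝ ln(z/z₀), so V₂/V₁ = ln(z₂/z₀) / ln(z₁/z₀).
ln(76.0/0.047) = 7.3883, ln(2.19/0.047) = 3.8415
V₂ = 31.6 × 7.3883/3.8415 = 31.6 × 1.9233 = 60.7760 km/h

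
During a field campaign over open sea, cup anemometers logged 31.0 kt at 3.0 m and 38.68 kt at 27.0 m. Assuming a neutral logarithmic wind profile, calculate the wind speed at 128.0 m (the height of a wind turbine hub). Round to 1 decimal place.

Log law: V ∝ ln(z/z₀). From the pair, with r = V₁/V₂ = 0.80145,
ln z₀ = (ln z₁ − r·ln z₂)/(1 − r) = (1.0986 − 0.80145×3.2958)/0.19855 = -7.7704 → z₀ = 0.0004220 m
V₃ = V₁ · ln(z₃/z₀)/ln(z₁/z₀) = 31.0 × 12.6224/8.8690 = 44.1194 kt

44.1 kt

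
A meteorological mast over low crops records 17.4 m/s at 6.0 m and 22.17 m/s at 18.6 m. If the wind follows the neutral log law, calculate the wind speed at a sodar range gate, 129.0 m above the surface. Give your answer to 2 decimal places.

30.33 m/s

Log law: V ∝ ln(z/z₀). From the pair, with r = V₁/V₂ = 0.78484,
ln z₀ = (ln z₁ − r·ln z₂)/(1 − r) = (1.7918 − 0.78484×2.9232)/0.21516 = -2.3354 → z₀ = 0.09677 m
V₃ = V₁ · ln(z₃/z₀)/ln(z₁/z₀) = 17.4 × 7.1952/4.1271 = 30.3349 m/s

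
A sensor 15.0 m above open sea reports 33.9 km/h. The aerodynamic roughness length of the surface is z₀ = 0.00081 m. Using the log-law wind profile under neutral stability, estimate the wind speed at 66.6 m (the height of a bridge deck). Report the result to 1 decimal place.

Log law: V(z) ∝ ln(z/z₀), so V₂/V₁ = ln(z₂/z₀) / ln(z₁/z₀).
ln(66.6/0.00081) = 11.3172, ln(15.0/0.00081) = 9.8265
V₂ = 33.9 × 11.3172/9.8265 = 33.9 × 1.1517 = 39.0425 km/h

39.0 km/h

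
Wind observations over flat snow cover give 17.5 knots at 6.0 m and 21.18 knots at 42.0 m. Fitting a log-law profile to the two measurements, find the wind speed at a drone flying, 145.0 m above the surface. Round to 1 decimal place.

23.5 knots

Log law: V ∝ ln(z/z₀). From the pair, with r = V₁/V₂ = 0.82625,
ln z₀ = (ln z₁ − r·ln z₂)/(1 − r) = (1.7918 − 0.82625×3.7377)/0.17375 = -7.4619 → z₀ = 0.0005746 m
V₃ = V₁ · ln(z₃/z₀)/ln(z₁/z₀) = 17.5 × 12.4386/9.2536 = 23.5233 knots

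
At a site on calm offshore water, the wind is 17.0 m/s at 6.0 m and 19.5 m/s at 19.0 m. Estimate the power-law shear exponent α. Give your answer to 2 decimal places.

α ≈ 0.12

Power law: V₂/V₁ = (z₂/z₁)^α ⇒ α = ln(V₂/V₁) / ln(z₂/z₁)
α = ln(19.5/17.0) / ln(19.0/6.0) = ln(1.1471) / ln(3.1667)
  = 0.13720 / 1.15268 = 0.11903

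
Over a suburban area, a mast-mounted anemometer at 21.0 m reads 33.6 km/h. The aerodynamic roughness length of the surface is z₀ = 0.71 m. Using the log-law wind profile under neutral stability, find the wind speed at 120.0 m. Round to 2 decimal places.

50.89 km/h

Log law: V(z) ∝ ln(z/z₀), so V₂/V₁ = ln(z₂/z₀) / ln(z₁/z₀).
ln(120.0/0.71) = 5.1300, ln(21.0/0.71) = 3.3870
V₂ = 33.6 × 5.1300/3.3870 = 33.6 × 1.5146 = 50.8907 km/h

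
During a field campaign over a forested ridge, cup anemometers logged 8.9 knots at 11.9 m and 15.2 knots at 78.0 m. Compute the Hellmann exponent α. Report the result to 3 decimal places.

α ≈ 0.285

Power law: V₂/V₁ = (z₂/z₁)^α ⇒ α = ln(V₂/V₁) / ln(z₂/z₁)
α = ln(15.2/8.9) / ln(78.0/11.9) = ln(1.7079) / ln(6.5546)
  = 0.53524 / 1.88017 = 0.28468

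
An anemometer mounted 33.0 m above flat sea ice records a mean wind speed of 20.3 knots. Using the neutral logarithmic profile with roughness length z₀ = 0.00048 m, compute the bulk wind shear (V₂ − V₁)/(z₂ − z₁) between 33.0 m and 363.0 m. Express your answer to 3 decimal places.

0.013 knots/m

Log law: V₂ = V₁ · ln(z₂/z₀)/ln(z₁/z₀) = 20.3 × 13.5361/11.1382 = 24.6703 knots
ΔV/Δz = (24.6703 − 20.3)/(363.0 − 33.0) = 4.3703/330.0000 = 0.01324 knots/m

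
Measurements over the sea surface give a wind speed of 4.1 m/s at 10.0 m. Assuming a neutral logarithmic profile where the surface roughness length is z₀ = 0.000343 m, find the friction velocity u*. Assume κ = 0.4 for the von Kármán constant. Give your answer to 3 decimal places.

Log law: V(z) = (u*/κ) · ln(z/z₀) ⇒ u* = κ · V / ln(z/z₀)
u* = 0.4 × 4.1 / ln(10.0/0.000343) = 0.4 × 4.1 / 10.2804
   = 1.6400 / 10.2804 = 0.1595 m/s

u* ≈ 0.160 m/s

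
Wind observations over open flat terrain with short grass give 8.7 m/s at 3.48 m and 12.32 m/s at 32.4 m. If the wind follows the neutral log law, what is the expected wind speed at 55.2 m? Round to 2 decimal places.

13.18 m/s

Log law: V ∝ ln(z/z₀). From the pair, with r = V₁/V₂ = 0.70617,
ln z₀ = (ln z₁ − r·ln z₂)/(1 − r) = (1.2470 − 0.70617×3.4782)/0.29383 = -4.1151 → z₀ = 0.01632 m
V₃ = V₁ · ln(z₃/z₀)/ln(z₁/z₀) = 8.7 × 8.1260/5.3621 = 13.1845 m/s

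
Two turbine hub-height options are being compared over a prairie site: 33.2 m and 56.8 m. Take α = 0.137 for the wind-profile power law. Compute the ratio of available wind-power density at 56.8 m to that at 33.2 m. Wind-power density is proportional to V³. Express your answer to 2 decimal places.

1.25

Speed ratio: V_B/V_A = (z_B/z_A)^α = (56.8/33.2)^0.137 = (1.7108)^0.137 = 1.07634
Power-density ratio: P_B/P_A = (V_B/V_A)³ = (1.07634)³ = 1.24695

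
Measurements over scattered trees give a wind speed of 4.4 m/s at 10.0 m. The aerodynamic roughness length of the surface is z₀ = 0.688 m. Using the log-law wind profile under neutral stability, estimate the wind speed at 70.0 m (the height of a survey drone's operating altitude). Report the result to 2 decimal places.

7.60 m/s

Log law: V(z) ∝ ln(z/z₀), so V₂/V₁ = ln(z₂/z₀) / ln(z₁/z₀).
ln(70.0/0.688) = 4.6225, ln(10.0/0.688) = 2.6766
V₂ = 4.4 × 4.6225/2.6766 = 4.4 × 1.7270 = 7.5989 m/s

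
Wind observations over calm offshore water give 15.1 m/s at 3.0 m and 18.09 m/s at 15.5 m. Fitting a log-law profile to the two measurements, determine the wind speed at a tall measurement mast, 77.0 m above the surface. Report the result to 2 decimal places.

Log law: V ∝ ln(z/z₀). From the pair, with r = V₁/V₂ = 0.83472,
ln z₀ = (ln z₁ − r·ln z₂)/(1 − r) = (1.0986 − 0.83472×2.7408)/0.16528 = -7.1949 → z₀ = 0.0007504 m
V₃ = V₁ · ln(z₃/z₀)/ln(z₁/z₀) = 15.1 × 11.5387/8.2935 = 21.0085 m/s

21.01 m/s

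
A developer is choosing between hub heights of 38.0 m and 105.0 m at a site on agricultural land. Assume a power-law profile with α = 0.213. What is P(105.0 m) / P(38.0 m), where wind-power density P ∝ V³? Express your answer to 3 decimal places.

Speed ratio: V_B/V_A = (z_B/z_A)^α = (105.0/38.0)^0.213 = (2.7632)^0.213 = 1.24171
Power-density ratio: P_B/P_A = (V_B/V_A)³ = (1.24171)³ = 1.91451

1.915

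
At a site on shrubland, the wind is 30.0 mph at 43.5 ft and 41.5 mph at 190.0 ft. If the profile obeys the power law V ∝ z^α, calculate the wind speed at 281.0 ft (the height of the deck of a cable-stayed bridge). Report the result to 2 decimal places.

First find α: α = ln(V₂/V₁)/ln(z₂/z₁) = ln(41.5/30.0)/ln(190.0/43.5) = 0.32450/1.47426 = 0.2201
Extrapolate from 190.0 ft to 281.0 ft: V₃ = 41.5 × (281.0/190.0)^0.2201 = 41.5 × 1.0900 = 45.2331 mph

45.23 mph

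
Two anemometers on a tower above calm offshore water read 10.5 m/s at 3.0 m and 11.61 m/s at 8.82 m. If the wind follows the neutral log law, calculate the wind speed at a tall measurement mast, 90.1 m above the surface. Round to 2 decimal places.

Log law: V ∝ ln(z/z₀). From the pair, with r = V₁/V₂ = 0.90439,
ln z₀ = (ln z₁ − r·ln z₂)/(1 − r) = (1.0986 − 0.90439×2.1770)/0.09561 = -9.1026 → z₀ = 0.0001114 m
V₃ = V₁ · ln(z₃/z₀)/ln(z₁/z₀) = 10.5 × 13.6035/10.2012 = 14.0020 m/s

14.00 m/s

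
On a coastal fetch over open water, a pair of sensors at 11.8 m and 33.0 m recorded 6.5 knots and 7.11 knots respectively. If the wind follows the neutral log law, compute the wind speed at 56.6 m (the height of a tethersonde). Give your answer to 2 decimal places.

Log law: V ∝ ln(z/z₀). From the pair, with r = V₁/V₂ = 0.91421,
ln z₀ = (ln z₁ − r·ln z₂)/(1 − r) = (2.4681 − 0.91421×3.4965)/0.08579 = -8.4903 → z₀ = 0.0002054 m
V₃ = V₁ · ln(z₃/z₀)/ln(z₁/z₀) = 6.5 × 12.5264/10.9584 = 7.4300 knots

7.43 knots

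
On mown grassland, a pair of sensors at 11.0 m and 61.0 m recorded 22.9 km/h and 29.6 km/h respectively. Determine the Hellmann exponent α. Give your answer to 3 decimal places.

Power law: V₂/V₁ = (z₂/z₁)^α ⇒ α = ln(V₂/V₁) / ln(z₂/z₁)
α = ln(29.6/22.9) / ln(61.0/11.0) = ln(1.2926) / ln(5.5455)
  = 0.25664 / 1.71298 = 0.14982

α ≈ 0.150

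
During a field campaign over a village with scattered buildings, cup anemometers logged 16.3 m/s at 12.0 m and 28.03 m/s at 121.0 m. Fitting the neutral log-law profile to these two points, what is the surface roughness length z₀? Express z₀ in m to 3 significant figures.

z₀ ≈ 0.484 m

Log law: V(z) ∝ ln(z/z₀). With r = V₁/V₂ = 16.3/28.03 = 0.58152,
r · ln(z₂/z₀) = ln(z₁/z₀) ⇒ ln z₀ = (ln z₁ − r·ln z₂)/(1 − r)
ln z₀ = (2.48491 − 0.58152×4.79579) / 0.41848 = -0.7263
z₀ = exp(-0.7263) = 0.4837 m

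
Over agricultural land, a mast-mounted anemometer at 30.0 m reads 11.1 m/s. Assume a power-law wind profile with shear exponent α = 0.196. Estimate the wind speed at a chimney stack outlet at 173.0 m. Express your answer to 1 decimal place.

15.6 m/s

Power-law profile: V₂ = V₁ · (z₂/z₁)^α
V₂ = 11.1 × (173.0/30.0)^0.196 = 11.1 × (5.7667)^0.196
    = 11.1 × 1.4097 = 15.6482 m/s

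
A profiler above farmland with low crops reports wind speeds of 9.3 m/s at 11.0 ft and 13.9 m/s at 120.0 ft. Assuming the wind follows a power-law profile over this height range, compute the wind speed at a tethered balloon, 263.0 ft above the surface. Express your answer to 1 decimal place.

First find α: α = ln(V₂/V₁)/ln(z₂/z₁) = ln(13.9/9.3)/ln(120.0/11.0) = 0.40187/2.38960 = 0.1682
Extrapolate from 120.0 ft to 263.0 ft: V₃ = 13.9 × (263.0/120.0)^0.1682 = 13.9 × 1.1411 = 15.8608 m/s

15.9 m/s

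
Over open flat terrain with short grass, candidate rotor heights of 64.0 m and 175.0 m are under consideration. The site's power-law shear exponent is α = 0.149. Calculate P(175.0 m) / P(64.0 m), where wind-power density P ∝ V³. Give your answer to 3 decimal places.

1.568

Speed ratio: V_B/V_A = (z_B/z_A)^α = (175.0/64.0)^0.149 = (2.7344)^0.149 = 1.16169
Power-density ratio: P_B/P_A = (V_B/V_A)³ = (1.16169)³ = 1.56775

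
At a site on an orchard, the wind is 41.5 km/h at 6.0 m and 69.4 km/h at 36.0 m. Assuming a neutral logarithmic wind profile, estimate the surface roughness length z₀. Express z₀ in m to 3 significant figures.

z₀ ≈ 0.418 m

Log law: V(z) ∝ ln(z/z₀). With r = V₁/V₂ = 41.5/69.4 = 0.59798,
r · ln(z₂/z₀) = ln(z₁/z₀) ⇒ ln z₀ = (ln z₁ − r·ln z₂)/(1 − r)
ln z₀ = (1.79176 − 0.59798×3.58352) / 0.40202 = -0.8734
z₀ = exp(-0.8734) = 0.4175 m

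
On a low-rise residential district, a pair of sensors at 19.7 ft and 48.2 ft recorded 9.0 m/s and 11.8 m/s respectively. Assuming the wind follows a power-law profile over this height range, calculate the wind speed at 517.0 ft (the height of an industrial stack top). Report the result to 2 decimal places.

24.20 m/s

First find α: α = ln(V₂/V₁)/ln(z₂/z₁) = ln(11.8/9.0)/ln(48.2/19.7) = 0.27087/0.89474 = 0.3027
Extrapolate from 48.2 ft to 517.0 ft: V₃ = 11.8 × (517.0/48.2)^0.3027 = 11.8 × 2.0510 = 24.2014 m/s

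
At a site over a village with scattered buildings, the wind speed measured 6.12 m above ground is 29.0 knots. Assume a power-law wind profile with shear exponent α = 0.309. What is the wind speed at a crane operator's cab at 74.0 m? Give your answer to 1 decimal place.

62.6 knots

Power-law profile: V₂ = V₁ · (z₂/z₁)^α
V₂ = 29.0 × (74.0/6.12)^0.309 = 29.0 × (12.0915)^0.309
    = 29.0 × 2.1602 = 62.6447 knots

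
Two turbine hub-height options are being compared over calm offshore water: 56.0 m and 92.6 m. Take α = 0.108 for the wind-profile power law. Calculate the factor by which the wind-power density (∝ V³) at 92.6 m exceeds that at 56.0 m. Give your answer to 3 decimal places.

Speed ratio: V_B/V_A = (z_B/z_A)^α = (92.6/56.0)^0.108 = (1.6536)^0.108 = 1.05582
Power-density ratio: P_B/P_A = (V_B/V_A)³ = (1.05582)³ = 1.17698

1.177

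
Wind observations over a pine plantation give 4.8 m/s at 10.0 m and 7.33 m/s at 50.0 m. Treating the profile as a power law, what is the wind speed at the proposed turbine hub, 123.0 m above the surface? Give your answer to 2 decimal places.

First find α: α = ln(V₂/V₁)/ln(z₂/z₁) = ln(7.33/4.8)/ln(50.0/10.0) = 0.42336/1.60944 = 0.2630
Extrapolate from 50.0 m to 123.0 m: V₃ = 7.33 × (123.0/50.0)^0.2630 = 7.33 × 1.2672 = 9.2884 m/s

9.29 m/s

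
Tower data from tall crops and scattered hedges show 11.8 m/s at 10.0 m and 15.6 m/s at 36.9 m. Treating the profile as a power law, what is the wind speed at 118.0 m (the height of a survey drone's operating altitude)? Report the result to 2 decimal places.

First find α: α = ln(V₂/V₁)/ln(z₂/z₁) = ln(15.6/11.8)/ln(36.9/10.0) = 0.27917/1.30563 = 0.2138
Extrapolate from 36.9 m to 118.0 m: V₃ = 15.6 × (118.0/36.9)^0.2138 = 15.6 × 1.2822 = 20.0020 m/s

20.00 m/s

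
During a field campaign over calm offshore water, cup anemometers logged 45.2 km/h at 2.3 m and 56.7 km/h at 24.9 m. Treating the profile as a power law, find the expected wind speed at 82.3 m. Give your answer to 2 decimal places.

First find α: α = ln(V₂/V₁)/ln(z₂/z₁) = ln(56.7/45.2)/ln(24.9/2.3) = 0.22668/2.38196 = 0.0952
Extrapolate from 24.9 m to 82.3 m: V₃ = 56.7 × (82.3/24.9)^0.0952 = 56.7 × 1.1205 = 63.5320 km/h

63.53 km/h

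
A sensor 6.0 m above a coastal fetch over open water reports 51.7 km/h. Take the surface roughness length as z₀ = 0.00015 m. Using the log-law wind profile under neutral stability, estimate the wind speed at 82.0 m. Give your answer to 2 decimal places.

Log law: V(z) ∝ ln(z/z₀), so V₂/V₁ = ln(z₂/z₀) / ln(z₁/z₀).
ln(82.0/0.00015) = 13.2116, ln(6.0/0.00015) = 10.5966
V₂ = 51.7 × 13.2116/10.5966 = 51.7 × 1.2468 = 64.4581 km/h

64.46 km/h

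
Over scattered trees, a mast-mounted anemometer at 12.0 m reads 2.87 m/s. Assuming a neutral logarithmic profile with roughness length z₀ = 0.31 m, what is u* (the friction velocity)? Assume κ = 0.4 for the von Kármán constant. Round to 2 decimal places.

u* ≈ 0.31 m/s

Log law: V(z) = (u*/κ) · ln(z/z₀) ⇒ u* = κ · V / ln(z/z₀)
u* = 0.4 × 2.87 / ln(12.0/0.31) = 0.4 × 2.87 / 3.6561
   = 1.1480 / 3.6561 = 0.3140 m/s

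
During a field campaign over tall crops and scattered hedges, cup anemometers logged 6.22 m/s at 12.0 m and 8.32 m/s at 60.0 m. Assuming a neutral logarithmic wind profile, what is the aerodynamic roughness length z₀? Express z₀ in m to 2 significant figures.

z₀ ≈ 0.10 m

Log law: V(z) ∝ ln(z/z₀). With r = V₁/V₂ = 6.22/8.32 = 0.74760,
r · ln(z₂/z₀) = ln(z₁/z₀) ⇒ ln z₀ = (ln z₁ − r·ln z₂)/(1 − r)
ln z₀ = (2.48491 − 0.74760×4.09434) / 0.25240 = -2.2821
z₀ = exp(-2.2821) = 0.1021 m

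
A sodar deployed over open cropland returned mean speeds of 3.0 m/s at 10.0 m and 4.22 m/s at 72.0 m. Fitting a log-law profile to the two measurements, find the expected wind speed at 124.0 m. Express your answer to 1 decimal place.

4.6 m/s

Log law: V ∝ ln(z/z₀). From the pair, with r = V₁/V₂ = 0.71090,
ln z₀ = (ln z₁ − r·ln z₂)/(1 − r) = (2.3026 − 0.71090×4.2767)/0.28910 = -2.5517 → z₀ = 0.07795 m
V₃ = V₁ · ln(z₃/z₀)/ln(z₁/z₀) = 3.0 × 7.3720/4.8543 = 4.5560 m/s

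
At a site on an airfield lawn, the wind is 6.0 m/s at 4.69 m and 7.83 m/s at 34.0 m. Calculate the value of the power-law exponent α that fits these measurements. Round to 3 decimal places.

Power law: V₂/V₁ = (z₂/z₁)^α ⇒ α = ln(V₂/V₁) / ln(z₂/z₁)
α = ln(7.83/6.0) / ln(34.0/4.69) = ln(1.3050) / ln(7.2495)
  = 0.26620 / 1.98093 = 0.13438

α ≈ 0.134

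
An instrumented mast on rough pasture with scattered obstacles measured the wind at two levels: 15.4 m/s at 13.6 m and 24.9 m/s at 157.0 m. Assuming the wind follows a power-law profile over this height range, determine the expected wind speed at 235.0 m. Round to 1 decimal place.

First find α: α = ln(V₂/V₁)/ln(z₂/z₁) = ln(24.9/15.4)/ln(157.0/13.6) = 0.48050/2.44618 = 0.1964
Extrapolate from 157.0 m to 235.0 m: V₃ = 24.9 × (235.0/157.0)^0.1964 = 24.9 × 1.0825 = 26.9530 m/s

27.0 m/s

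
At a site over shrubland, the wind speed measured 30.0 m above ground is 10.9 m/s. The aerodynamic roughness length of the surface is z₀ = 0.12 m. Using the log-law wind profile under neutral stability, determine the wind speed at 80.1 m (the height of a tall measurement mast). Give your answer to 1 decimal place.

Log law: V(z) ∝ ln(z/z₀), so V₂/V₁ = ln(z₂/z₀) / ln(z₁/z₀).
ln(80.1/0.12) = 6.5035, ln(30.0/0.12) = 5.5215
V₂ = 10.9 × 6.5035/5.5215 = 10.9 × 1.1779 = 12.8387 m/s

12.8 m/s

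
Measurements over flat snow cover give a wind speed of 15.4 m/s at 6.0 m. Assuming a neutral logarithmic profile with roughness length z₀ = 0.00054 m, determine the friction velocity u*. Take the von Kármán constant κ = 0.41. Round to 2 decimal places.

Log law: V(z) = (u*/κ) · ln(z/z₀) ⇒ u* = κ · V / ln(z/z₀)
u* = 0.41 × 15.4 / ln(6.0/0.00054) = 0.41 × 15.4 / 9.3157
   = 6.3140 / 9.3157 = 0.6778 m/s

u* ≈ 0.68 m/s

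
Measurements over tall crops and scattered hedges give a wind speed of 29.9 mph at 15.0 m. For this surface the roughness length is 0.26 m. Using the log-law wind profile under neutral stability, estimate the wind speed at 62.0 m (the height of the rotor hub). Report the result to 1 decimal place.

Log law: V(z) ∝ ln(z/z₀), so V₂/V₁ = ln(z₂/z₀) / ln(z₁/z₀).
ln(62.0/0.26) = 5.4742, ln(15.0/0.26) = 4.0551
V₂ = 29.9 × 5.4742/4.0551 = 29.9 × 1.3499 = 40.3635 mph

40.4 mph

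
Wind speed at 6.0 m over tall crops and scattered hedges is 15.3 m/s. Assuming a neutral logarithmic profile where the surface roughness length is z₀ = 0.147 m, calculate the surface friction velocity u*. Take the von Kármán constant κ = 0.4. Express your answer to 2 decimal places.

u* ≈ 1.65 m/s

Log law: V(z) = (u*/κ) · ln(z/z₀) ⇒ u* = κ · V / ln(z/z₀)
u* = 0.4 × 15.3 / ln(6.0/0.147) = 0.4 × 15.3 / 3.7091
   = 6.1200 / 3.7091 = 1.6500 m/s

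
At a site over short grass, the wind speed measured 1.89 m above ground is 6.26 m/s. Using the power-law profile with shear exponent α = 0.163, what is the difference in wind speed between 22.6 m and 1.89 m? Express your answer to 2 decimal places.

3.12 m/s

Power law: V₂ = V₁ · (z₂/z₁)^α = 6.26 × (11.9577)^0.163 = 9.3806 m/s
ΔV = 9.3806 − 6.26 = 3.1206 m/s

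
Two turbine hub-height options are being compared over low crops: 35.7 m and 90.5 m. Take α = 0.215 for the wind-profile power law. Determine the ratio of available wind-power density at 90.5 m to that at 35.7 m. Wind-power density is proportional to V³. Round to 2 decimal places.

1.82

Speed ratio: V_B/V_A = (z_B/z_A)^α = (90.5/35.7)^0.215 = (2.5350)^0.215 = 1.22139
Power-density ratio: P_B/P_A = (V_B/V_A)³ = (1.22139)³ = 1.82208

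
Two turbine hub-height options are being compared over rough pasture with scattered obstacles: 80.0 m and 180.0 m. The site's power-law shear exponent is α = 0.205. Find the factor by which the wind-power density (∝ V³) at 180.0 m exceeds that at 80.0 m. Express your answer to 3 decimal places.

1.647

Speed ratio: V_B/V_A = (z_B/z_A)^α = (180.0/80.0)^0.205 = (2.2500)^0.205 = 1.18086
Power-density ratio: P_B/P_A = (V_B/V_A)³ = (1.18086)³ = 1.64662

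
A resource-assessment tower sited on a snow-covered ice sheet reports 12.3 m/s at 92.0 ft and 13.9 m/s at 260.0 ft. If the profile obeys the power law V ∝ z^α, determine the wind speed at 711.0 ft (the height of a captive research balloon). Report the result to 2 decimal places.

First find α: α = ln(V₂/V₁)/ln(z₂/z₁) = ln(13.9/12.3)/ln(260.0/92.0) = 0.12229/1.03889 = 0.1177
Extrapolate from 260.0 ft to 711.0 ft: V₃ = 13.9 × (711.0/260.0)^0.1177 = 13.9 × 1.1257 = 15.6474 m/s

15.65 m/s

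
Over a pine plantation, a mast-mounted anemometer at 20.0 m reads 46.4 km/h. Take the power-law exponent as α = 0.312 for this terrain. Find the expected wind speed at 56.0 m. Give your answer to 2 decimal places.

Power-law profile: V₂ = V₁ · (z₂/z₁)^α
V₂ = 46.4 × (56.0/20.0)^0.312 = 46.4 × (2.8000)^0.312
    = 46.4 × 1.3788 = 63.9781 km/h

63.98 km/h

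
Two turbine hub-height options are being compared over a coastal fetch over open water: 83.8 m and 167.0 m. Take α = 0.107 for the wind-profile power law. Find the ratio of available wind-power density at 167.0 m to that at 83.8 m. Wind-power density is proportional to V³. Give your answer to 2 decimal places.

1.25

Speed ratio: V_B/V_A = (z_B/z_A)^α = (167.0/83.8)^0.107 = (1.9928)^0.107 = 1.07657
Power-density ratio: P_B/P_A = (V_B/V_A)³ = (1.07657)³ = 1.24776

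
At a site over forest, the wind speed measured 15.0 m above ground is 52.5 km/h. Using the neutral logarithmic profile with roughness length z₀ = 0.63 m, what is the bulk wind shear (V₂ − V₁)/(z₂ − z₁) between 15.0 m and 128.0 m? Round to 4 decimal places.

Log law: V₂ = V₁ · ln(z₂/z₀)/ln(z₁/z₀) = 52.5 × 5.3141/3.1701 = 88.0066 km/h
ΔV/Δz = (88.0066 − 52.5)/(128.0 − 15.0) = 35.5066/113.0000 = 0.31422 km/h/m

0.3142 km/h/m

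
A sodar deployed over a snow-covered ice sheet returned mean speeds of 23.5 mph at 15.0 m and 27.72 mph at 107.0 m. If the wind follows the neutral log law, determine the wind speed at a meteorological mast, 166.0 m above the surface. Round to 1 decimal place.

28.7 mph

Log law: V ∝ ln(z/z₀). From the pair, with r = V₁/V₂ = 0.84776,
ln z₀ = (ln z₁ − r·ln z₂)/(1 − r) = (2.7081 − 0.84776×4.6728)/0.15224 = -8.2333 → z₀ = 0.0002657 m
V₃ = V₁ · ln(z₃/z₀)/ln(z₁/z₀) = 23.5 × 13.3452/10.9413 = 28.6632 mph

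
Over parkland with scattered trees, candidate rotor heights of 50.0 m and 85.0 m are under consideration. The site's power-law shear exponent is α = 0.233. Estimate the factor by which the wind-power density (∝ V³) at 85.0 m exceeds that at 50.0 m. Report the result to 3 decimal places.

Speed ratio: V_B/V_A = (z_B/z_A)^α = (85.0/50.0)^0.233 = (1.7000)^0.233 = 1.13160
Power-density ratio: P_B/P_A = (V_B/V_A)³ = (1.13160)³ = 1.44905

1.449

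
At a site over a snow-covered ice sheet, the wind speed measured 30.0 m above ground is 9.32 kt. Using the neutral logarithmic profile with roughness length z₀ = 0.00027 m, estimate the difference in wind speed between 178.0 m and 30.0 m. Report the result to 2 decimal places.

Log law: V₂ = V₁ · ln(z₂/z₀)/ln(z₁/z₀) = 9.32 × 13.3989/11.6183 = 10.7484 kt
ΔV = 10.7484 − 9.32 = 1.4284 kt

1.43 kt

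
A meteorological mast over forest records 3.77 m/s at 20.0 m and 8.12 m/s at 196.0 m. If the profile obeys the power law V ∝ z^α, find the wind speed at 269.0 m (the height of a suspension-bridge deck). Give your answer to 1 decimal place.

First find α: α = ln(V₂/V₁)/ln(z₂/z₁) = ln(8.12/3.77)/ln(196.0/20.0) = 0.76726/2.28238 = 0.3362
Extrapolate from 196.0 m to 269.0 m: V₃ = 8.12 × (269.0/196.0)^0.3362 = 8.12 × 1.1123 = 9.0319 m/s

9.0 m/s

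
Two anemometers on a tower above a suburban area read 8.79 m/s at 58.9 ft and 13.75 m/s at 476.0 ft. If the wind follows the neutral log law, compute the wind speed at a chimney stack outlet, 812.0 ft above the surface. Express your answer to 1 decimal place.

15.0 m/s

Log law: V ∝ ln(z/z₀). From the pair, with r = V₁/V₂ = 0.63927,
ln z₀ = (ln z₁ − r·ln z₂)/(1 − r) = (4.0758 − 0.63927×6.1654)/0.36073 = 0.3727 → z₀ = 1.452 ft
V₃ = V₁ · ln(z₃/z₀)/ln(z₁/z₀) = 8.79 × 6.3268/3.7031 = 15.0177 m/s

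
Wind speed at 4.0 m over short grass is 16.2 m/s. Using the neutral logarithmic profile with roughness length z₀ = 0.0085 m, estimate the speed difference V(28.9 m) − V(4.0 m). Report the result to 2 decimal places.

Log law: V₂ = V₁ · ln(z₂/z₀)/ln(z₁/z₀) = 16.2 × 8.1315/6.1540 = 21.4058 m/s
ΔV = 21.4058 − 16.2 = 5.2058 m/s

5.21 m/s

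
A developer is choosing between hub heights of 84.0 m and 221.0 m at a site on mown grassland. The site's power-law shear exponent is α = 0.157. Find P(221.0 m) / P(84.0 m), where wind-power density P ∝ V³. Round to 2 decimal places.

1.58

Speed ratio: V_B/V_A = (z_B/z_A)^α = (221.0/84.0)^0.157 = (2.6310)^0.157 = 1.16401
Power-density ratio: P_B/P_A = (V_B/V_A)³ = (1.16401)³ = 1.57715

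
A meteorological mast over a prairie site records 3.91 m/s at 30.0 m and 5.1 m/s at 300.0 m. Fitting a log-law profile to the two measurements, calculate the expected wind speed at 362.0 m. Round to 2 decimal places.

5.20 m/s

Log law: V ∝ ln(z/z₀). From the pair, with r = V₁/V₂ = 0.76667,
ln z₀ = (ln z₁ − r·ln z₂)/(1 − r) = (3.4012 − 0.76667×5.7038)/0.23333 = -4.1644 → z₀ = 0.01554 m
V₃ = V₁ · ln(z₃/z₀)/ln(z₁/z₀) = 3.91 × 10.0561/7.5656 = 5.1971 m/s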